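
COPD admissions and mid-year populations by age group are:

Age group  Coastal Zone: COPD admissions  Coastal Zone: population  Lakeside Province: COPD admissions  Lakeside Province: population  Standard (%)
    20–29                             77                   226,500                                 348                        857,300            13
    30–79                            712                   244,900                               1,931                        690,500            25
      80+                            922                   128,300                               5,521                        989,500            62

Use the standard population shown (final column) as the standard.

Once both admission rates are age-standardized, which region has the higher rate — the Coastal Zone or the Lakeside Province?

Coastal Zone

Age-specific rates per 10,000 for the Coastal Zone: 3.40, 29.07, 71.86.
For the Lakeside Province: 4.06, 27.97, 55.80.
Standard weights: 0.13, 0.25, 0.62.
The Coastal Zone: 0.1300×3.40 + 0.2500×29.07 + 0.6200×71.86 = 52.2652 per 10,000.
The Lakeside Province: 0.1300×4.06 + 0.2500×27.97 + 0.6200×55.80 = 42.1124 per 10,000.
The crude rates (28.53 vs 30.74) would put the Lakeside Province higher, but that reflects its age composition; once standardized to a common age structure, the Coastal Zone has the higher underlying rate.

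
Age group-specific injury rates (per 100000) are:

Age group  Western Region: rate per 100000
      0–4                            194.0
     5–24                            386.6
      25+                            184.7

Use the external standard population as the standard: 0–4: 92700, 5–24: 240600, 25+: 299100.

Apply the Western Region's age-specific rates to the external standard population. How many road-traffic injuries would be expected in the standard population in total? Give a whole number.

1662

Expected road-traffic injuries = Σ (standard pop × age-specific rate ÷ 100000)
= 92700×194.0/100000 + 240600×386.6/100000 + 299100×184.7/100000
= 179.84 + 930.16 + 552.44 = 1662.44.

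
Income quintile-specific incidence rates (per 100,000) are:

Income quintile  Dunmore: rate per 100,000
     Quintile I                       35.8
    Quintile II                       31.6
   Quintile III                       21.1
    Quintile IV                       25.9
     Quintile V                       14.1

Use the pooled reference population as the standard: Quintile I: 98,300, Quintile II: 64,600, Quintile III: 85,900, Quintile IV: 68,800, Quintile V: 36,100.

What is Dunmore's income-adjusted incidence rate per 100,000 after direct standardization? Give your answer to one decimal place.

Standard total = 353,700; weights = 0.2779, 0.1826, 0.2429, 0.1945, 0.1021.
Standardized rate: 0.2779×35.8 + 0.1826×31.6 + 0.2429×21.1 + 0.1945×25.9 + 0.1021×14.1 = 27.3224 per 100,000.

27.3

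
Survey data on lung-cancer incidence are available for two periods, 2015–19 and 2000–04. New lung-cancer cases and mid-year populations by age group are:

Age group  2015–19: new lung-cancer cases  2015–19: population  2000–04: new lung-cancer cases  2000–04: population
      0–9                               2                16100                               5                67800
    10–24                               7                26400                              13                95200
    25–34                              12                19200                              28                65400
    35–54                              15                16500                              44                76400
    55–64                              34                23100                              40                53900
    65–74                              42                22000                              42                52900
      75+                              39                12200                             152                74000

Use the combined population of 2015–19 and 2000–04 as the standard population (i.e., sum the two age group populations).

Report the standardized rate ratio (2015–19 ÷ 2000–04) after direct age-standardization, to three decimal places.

Age-specific rates per 100000 for 2015–19: 12.42, 26.52, 62.50, 90.91, 147.19, 190.91, 319.67.
For 2000–04: 7.37, 13.66, 42.81, 57.59, 74.21, 79.40, 205.41.
Combined standard total = 621100; weights = 0.1351, 0.1958, 0.1362, 0.1496, 0.1240, 0.1206, 0.1388.
2015–19: 0.1351×12.42 + 0.1958×26.52 + 0.1362×62.50 + 0.1496×90.91 + 0.1240×147.19 + 0.1206×190.91 + 0.1388×319.67 = 114.6154 per 100000.
2000–04: 0.1351×7.37 + 0.1958×13.66 + 0.1362×42.81 + 0.1496×57.59 + 0.1240×74.21 + 0.1206×79.40 + 0.1388×205.41 = 65.3976 per 100000.
Ratio = 114.6154 ÷ 65.3976 = 1.75259.

1.753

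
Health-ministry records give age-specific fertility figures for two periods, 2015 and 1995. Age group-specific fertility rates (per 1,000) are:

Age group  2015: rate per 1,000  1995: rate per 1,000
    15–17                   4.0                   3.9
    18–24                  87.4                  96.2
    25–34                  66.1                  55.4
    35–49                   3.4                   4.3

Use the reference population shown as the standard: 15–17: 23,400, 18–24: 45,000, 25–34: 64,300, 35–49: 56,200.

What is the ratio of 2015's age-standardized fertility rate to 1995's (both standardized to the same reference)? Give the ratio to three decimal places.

1.030

Standard total = 188,900; weights = 0.1239, 0.2382, 0.3404, 0.2975.
2015: 0.1239×4.0 + 0.2382×87.4 + 0.3404×66.1 + 0.2975×3.4 = 44.8275 per 1,000.
1995: 0.1239×3.9 + 0.2382×96.2 + 0.3404×55.4 + 0.2975×4.3 = 43.5370 per 1,000.
Ratio = 44.8275 ÷ 43.5370 = 1.02964.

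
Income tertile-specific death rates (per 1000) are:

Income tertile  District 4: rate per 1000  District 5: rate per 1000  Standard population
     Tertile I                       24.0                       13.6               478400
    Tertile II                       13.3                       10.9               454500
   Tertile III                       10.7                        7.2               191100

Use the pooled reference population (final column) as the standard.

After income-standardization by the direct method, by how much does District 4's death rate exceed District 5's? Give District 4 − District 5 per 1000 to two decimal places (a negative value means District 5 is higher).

5.99

Standard total = 1124000; weights = 0.4256, 0.4044, 0.1700.
District 4: 0.4256×24.0 + 0.4044×13.3 + 0.1700×10.7 = 17.4121 per 1000.
District 5: 0.4256×13.6 + 0.4044×10.9 + 0.1700×7.2 = 11.4201 per 1000.
Difference = 17.4121 − 11.4201 = 5.9920.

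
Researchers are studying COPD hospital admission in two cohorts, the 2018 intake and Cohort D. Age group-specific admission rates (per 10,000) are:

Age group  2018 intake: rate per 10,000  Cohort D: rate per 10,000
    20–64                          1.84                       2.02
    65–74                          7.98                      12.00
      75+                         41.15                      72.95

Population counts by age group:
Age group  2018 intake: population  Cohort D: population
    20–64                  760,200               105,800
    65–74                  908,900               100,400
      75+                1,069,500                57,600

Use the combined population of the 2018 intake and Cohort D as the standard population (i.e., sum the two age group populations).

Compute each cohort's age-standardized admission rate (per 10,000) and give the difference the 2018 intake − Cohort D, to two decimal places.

Combined standard total = 3,002,400; weights = 0.2884, 0.3362, 0.3754.
The 2018 intake: 0.2884×1.84 + 0.3362×7.98 + 0.3754×41.15 = 18.6610 per 10,000.
Cohort D: 0.2884×2.02 + 0.3362×12.00 + 0.3754×72.95 = 32.0020 per 10,000.
Difference = 18.6610 − 32.0020 = -13.3410.

-13.34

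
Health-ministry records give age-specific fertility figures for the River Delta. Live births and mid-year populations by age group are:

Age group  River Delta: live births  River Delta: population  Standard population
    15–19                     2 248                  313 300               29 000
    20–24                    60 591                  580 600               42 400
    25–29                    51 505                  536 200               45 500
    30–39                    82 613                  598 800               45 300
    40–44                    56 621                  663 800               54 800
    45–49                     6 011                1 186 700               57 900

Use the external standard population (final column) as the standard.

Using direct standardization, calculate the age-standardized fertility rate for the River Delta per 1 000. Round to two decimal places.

73.56

Age-specific rates per 1 000 for the River Delta: 7.175, 104.359, 96.056, 137.964, 85.298, 5.065.
Standard total = 274 900; weights = 0.1055, 0.1542, 0.1655, 0.1648, 0.1993, 0.2106.
Standardized rate: 0.1055×7.175 + 0.1542×104.359 + 0.1655×96.056 + 0.1648×137.964 + 0.1993×85.298 + 0.2106×5.065 = 73.5571 per 1 000.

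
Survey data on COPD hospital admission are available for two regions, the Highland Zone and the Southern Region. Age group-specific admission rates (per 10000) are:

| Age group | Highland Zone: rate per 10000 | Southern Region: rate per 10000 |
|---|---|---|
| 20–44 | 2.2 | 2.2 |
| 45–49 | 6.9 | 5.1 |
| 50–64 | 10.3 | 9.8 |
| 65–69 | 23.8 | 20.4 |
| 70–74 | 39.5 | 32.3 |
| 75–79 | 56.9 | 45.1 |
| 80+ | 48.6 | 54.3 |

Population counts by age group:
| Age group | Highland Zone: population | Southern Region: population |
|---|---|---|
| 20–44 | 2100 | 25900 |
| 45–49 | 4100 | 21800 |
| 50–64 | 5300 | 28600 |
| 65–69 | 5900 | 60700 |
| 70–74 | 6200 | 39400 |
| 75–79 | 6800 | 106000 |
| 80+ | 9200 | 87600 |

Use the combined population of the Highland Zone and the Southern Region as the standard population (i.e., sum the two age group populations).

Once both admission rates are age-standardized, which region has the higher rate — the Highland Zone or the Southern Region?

Combined standard total = 409600; weights = 0.0684, 0.0632, 0.0828, 0.1626, 0.1113, 0.2754, 0.2363.
The Highland Zone: 0.0684×2.2 + 0.0632×6.9 + 0.0828×10.3 + 0.1626×23.8 + 0.1113×39.5 + 0.2754×56.9 + 0.2363×48.6 = 36.8617 per 10000.
The Southern Region: 0.0684×2.2 + 0.0632×5.1 + 0.0828×9.8 + 0.1626×20.4 + 0.1113×32.3 + 0.2754×45.1 + 0.2363×54.3 = 33.4496 per 10000.
The crude rates (33.00 vs 33.77) would put the Southern Region higher, but that reflects its age composition; once standardized to a common age structure, the Highland Zone has the higher underlying rate.

Highland Zone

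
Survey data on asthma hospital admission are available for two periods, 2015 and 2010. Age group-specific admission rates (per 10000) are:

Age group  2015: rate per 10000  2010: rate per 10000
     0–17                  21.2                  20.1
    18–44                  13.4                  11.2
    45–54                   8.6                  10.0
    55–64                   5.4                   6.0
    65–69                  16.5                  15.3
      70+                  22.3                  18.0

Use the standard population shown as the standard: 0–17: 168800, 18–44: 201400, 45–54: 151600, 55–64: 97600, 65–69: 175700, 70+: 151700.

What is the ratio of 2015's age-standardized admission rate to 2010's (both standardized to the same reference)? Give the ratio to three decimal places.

Standard total = 946800; weights = 0.1783, 0.2127, 0.1601, 0.1031, 0.1856, 0.1602.
2015: 0.1783×21.2 + 0.2127×13.4 + 0.1601×8.6 + 0.1031×5.4 + 0.1856×16.5 + 0.1602×22.3 = 15.1986 per 10000.
2010: 0.1783×20.1 + 0.2127×11.2 + 0.1601×10.0 + 0.1031×6.0 + 0.1856×15.3 + 0.1602×18.0 = 13.9089 per 10000.
Ratio = 15.1986 ÷ 13.9089 = 1.09273.

1.093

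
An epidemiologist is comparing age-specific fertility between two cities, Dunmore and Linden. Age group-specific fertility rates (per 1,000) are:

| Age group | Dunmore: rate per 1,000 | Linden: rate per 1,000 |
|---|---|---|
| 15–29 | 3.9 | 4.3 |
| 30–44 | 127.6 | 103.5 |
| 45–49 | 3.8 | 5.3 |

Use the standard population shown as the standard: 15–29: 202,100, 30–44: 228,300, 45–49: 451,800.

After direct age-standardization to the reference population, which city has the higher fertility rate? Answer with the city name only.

Standard total = 882,200; weights = 0.2291, 0.2588, 0.5121.
Dunmore: 0.2291×3.9 + 0.2588×127.6 + 0.5121×3.8 = 35.8605 per 1,000.
Linden: 0.2291×4.3 + 0.2588×103.5 + 0.5121×5.3 = 30.4836 per 1,000.

Dunmore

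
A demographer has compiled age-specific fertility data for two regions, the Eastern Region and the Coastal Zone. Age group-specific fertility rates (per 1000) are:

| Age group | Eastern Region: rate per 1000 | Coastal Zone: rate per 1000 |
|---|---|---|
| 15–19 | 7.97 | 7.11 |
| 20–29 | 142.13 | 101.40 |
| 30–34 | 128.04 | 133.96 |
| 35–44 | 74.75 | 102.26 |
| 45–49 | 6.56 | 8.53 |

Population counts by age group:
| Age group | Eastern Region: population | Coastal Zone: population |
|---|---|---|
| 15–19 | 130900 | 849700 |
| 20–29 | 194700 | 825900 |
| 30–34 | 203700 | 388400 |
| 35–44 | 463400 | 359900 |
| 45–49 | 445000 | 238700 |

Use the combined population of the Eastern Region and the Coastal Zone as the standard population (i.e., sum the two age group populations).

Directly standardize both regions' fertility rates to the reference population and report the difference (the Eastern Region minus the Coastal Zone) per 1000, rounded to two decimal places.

Combined standard total = 4100300; weights = 0.2392, 0.2489, 0.1444, 0.2008, 0.1667.
The Eastern Region: 0.2392×7.97 + 0.2489×142.13 + 0.1444×128.04 + 0.2008×74.75 + 0.1667×6.56 = 71.8758 per 1000.
The Coastal Zone: 0.2392×7.11 + 0.2489×101.40 + 0.1444×133.96 + 0.2008×102.26 + 0.1667×8.53 = 68.2392 per 1000.
Difference = 71.8758 − 68.2392 = 3.6366.

3.64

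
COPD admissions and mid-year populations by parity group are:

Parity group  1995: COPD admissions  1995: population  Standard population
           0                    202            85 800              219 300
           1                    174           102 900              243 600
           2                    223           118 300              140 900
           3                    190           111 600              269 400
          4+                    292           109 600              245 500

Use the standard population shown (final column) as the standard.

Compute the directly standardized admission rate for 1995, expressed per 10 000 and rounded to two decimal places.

Parity-specific rates per 10 000 for 1995: 23.54, 16.91, 18.85, 17.03, 26.64.
Standard total = 1 118 700; weights = 0.1960, 0.2178, 0.1259, 0.2408, 0.2195.
Standardized rate: 0.1960×23.54 + 0.2178×16.91 + 0.1259×18.85 + 0.2408×17.03 + 0.2195×26.64 = 20.6181 per 10 000.

20.62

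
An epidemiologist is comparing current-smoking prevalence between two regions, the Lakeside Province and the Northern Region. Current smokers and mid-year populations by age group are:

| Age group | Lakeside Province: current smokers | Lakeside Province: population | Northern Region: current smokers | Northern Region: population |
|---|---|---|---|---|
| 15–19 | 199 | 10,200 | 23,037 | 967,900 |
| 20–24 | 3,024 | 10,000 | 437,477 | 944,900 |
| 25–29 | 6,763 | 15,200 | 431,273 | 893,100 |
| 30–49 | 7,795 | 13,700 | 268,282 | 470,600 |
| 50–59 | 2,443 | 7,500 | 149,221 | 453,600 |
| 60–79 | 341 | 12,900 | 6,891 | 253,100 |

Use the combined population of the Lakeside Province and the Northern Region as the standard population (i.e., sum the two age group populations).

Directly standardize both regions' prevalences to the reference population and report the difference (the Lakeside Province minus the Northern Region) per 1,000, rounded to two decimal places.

Age-specific rates per 1,000 for the Lakeside Province: 19.510, 302.400, 444.934, 568.978, 325.733, 26.434.
For the Northern Region: 23.801, 462.988, 482.894, 570.085, 328.970, 27.226.
Combined standard total = 4,052,700; weights = 0.2413, 0.2356, 0.2241, 0.1195, 0.1138, 0.0656.
The Lakeside Province: 0.2413×19.510 + 0.2356×302.400 + 0.2241×444.934 + 0.1195×568.978 + 0.1138×325.733 + 0.0656×26.434 = 282.4688 per 1,000.
The Northern Region: 0.2413×23.801 + 0.2356×462.988 + 0.2241×482.894 + 0.1195×570.085 + 0.1138×328.970 + 0.0656×27.226 = 330.4025 per 1,000.
Difference = 282.4688 − 330.4025 = -47.9337.

-47.93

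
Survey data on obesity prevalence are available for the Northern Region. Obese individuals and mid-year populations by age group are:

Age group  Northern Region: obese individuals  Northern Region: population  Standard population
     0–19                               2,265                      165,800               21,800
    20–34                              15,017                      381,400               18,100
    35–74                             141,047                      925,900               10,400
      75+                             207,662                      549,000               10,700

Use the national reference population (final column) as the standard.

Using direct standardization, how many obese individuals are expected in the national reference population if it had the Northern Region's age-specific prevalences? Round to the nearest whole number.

6642

Age-specific rates per 1,000 for the Northern Region: 13.661, 39.373, 152.335, 378.255.
Expected obese individuals = Σ (standard pop × age-specific rate ÷ 1,000)
= 21,800×13.661/1,000 + 18,100×39.373/1,000 + 10,400×152.335/1,000 + 10,700×378.255/1,000
= 297.81 + 712.66 + 1584.28 + 4047.33 = 6642.08.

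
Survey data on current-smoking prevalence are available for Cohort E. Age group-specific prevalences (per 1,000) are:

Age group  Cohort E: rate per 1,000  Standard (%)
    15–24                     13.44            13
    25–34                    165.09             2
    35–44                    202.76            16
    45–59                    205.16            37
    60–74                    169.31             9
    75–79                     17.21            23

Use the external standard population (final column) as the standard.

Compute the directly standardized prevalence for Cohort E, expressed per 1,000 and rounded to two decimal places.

Standard weights: 0.13, 0.02, 0.16, 0.37, 0.09, 0.23.
Standardized rate: 0.1300×13.44 + 0.0200×165.09 + 0.1600×202.76 + 0.3700×205.16 + 0.0900×169.31 + 0.2300×17.21 = 132.5960 per 1,000.

132.60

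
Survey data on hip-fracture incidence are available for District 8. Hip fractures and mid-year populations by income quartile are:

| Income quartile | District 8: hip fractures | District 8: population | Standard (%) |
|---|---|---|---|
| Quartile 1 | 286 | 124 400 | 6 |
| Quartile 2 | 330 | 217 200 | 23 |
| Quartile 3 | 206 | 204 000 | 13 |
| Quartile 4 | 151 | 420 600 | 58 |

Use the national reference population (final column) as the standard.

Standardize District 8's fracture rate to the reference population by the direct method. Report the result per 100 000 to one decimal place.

82.7

Income-specific rates per 100 000 for District 8: 229.90, 151.93, 100.98, 35.90.
Standard weights: 0.06, 0.23, 0.13, 0.58.
Standardized rate: 0.0600×229.90 + 0.2300×151.93 + 0.1300×100.98 + 0.5800×35.90 = 82.6890 per 100 000.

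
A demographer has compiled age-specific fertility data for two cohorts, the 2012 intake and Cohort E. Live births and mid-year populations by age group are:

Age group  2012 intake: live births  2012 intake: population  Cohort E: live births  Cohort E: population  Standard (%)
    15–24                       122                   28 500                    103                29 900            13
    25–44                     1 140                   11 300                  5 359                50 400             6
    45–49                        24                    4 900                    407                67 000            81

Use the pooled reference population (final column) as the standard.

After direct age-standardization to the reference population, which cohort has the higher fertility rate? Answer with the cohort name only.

Age-specific rates per 1 000 for the 2012 intake: 4.281, 100.885, 4.898.
For Cohort E: 3.445, 106.329, 6.075.
Standard weights: 0.13, 0.06, 0.81.
The 2012 intake: 0.1300×4.281 + 0.0600×100.885 + 0.8100×4.898 = 10.5769 per 1 000.
Cohort E: 0.1300×3.445 + 0.0600×106.329 + 0.8100×6.075 = 11.7480 per 1 000.

Cohort E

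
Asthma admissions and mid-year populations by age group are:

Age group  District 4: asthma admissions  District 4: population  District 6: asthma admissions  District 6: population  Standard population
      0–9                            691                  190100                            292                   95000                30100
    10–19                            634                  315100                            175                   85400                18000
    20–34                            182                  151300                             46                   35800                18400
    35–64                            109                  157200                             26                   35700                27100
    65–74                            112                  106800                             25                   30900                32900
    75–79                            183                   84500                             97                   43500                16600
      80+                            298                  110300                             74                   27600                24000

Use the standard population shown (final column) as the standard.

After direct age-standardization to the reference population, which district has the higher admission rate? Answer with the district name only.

District 4

Age-specific rates per 10000 for District 4: 36.35, 20.12, 12.03, 6.93, 10.49, 21.66, 27.02.
For District 6: 30.74, 20.49, 12.85, 7.28, 8.09, 22.30, 26.81.
Standard total = 167100; weights = 0.1801, 0.1077, 0.1101, 0.1622, 0.1969, 0.0993, 0.1436.
District 4: 0.1801×36.35 + 0.1077×20.12 + 0.1101×12.03 + 0.1622×6.93 + 0.1969×10.49 + 0.0993×21.66 + 0.1436×27.02 = 19.2607 per 10000.
District 6: 0.1801×30.74 + 0.1077×20.49 + 0.1101×12.85 + 0.1622×7.28 + 0.1969×8.09 + 0.0993×22.30 + 0.1436×26.81 = 17.9991 per 10000.
The crude rates (19.81 vs 20.77) would put District 6 higher, but that reflects its age composition; once standardized to a common age structure, District 4 has the higher underlying rate.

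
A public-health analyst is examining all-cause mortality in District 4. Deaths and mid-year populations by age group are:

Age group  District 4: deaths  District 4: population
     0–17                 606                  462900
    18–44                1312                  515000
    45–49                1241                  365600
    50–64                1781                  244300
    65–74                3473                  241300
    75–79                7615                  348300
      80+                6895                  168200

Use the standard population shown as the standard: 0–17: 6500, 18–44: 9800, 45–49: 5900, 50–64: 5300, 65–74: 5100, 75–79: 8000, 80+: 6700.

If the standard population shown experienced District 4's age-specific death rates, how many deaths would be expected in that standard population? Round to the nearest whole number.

Age-specific rates per 100000 for District 4: 130.91, 254.76, 339.44, 729.02, 1439.29, 2186.33, 4099.29.
Expected deaths = Σ (standard pop × age-specific rate ÷ 100000)
= 6500×130.91/100000 + 9800×254.76/100000 + 5900×339.44/100000 + 5300×729.02/100000 + 5100×1439.29/100000 + 8000×2186.33/100000 + 6700×4099.29/100000
= 8.51 + 24.97 + 20.03 + 38.64 + 73.40 + 174.91 + 274.65 = 615.10.

615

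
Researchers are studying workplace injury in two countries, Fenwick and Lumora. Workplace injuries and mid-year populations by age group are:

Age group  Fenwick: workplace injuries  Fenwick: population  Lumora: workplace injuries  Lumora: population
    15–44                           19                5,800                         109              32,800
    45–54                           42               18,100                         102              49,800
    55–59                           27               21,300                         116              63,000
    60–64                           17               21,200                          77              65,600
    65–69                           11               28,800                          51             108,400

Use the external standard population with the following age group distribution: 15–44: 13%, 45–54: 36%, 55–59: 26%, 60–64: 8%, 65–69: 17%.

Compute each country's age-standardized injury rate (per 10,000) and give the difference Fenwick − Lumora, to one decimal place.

-1.0

Age-specific rates per 10,000 for Fenwick: 32.76, 23.20, 12.68, 8.02, 3.82.
For Lumora: 33.23, 20.48, 18.41, 11.74, 4.70.
Standard weights: 0.13, 0.36, 0.26, 0.08, 0.17.
Fenwick: 0.1300×32.76 + 0.3600×23.20 + 0.2600×12.68 + 0.0800×8.02 + 0.1700×3.82 = 17.1988 per 10,000.
Lumora: 0.1300×33.23 + 0.3600×20.48 + 0.2600×18.41 + 0.0800×11.74 + 0.1700×4.70 = 18.2198 per 10,000.
Difference = 17.1988 − 18.2198 = -1.0210.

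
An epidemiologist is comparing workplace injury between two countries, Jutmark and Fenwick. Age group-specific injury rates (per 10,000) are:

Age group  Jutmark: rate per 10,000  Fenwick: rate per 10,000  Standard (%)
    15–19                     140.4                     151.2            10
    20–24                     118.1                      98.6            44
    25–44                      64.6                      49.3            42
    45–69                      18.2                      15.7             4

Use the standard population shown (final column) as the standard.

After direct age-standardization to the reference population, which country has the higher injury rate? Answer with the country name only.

Jutmark

Standard weights: 0.10, 0.44, 0.42, 0.04.
Jutmark: 0.1000×140.4 + 0.4400×118.1 + 0.4200×64.6 + 0.0400×18.2 = 93.8640 per 10,000.
Fenwick: 0.1000×151.2 + 0.4400×98.6 + 0.4200×49.3 + 0.0400×15.7 = 79.8380 per 10,000.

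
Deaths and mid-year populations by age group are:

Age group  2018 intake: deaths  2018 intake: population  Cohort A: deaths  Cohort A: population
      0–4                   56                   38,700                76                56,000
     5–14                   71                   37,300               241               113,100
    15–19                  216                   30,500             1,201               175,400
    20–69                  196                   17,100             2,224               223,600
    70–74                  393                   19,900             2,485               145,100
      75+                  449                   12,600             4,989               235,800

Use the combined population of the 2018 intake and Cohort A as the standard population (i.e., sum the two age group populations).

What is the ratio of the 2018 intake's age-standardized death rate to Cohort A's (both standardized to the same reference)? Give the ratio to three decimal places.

Age-specific rates per 100,000 for the 2018 intake: 144.70, 190.35, 708.20, 1146.20, 1974.87, 3563.49.
For Cohort A: 135.71, 213.09, 684.72, 994.63, 1712.61, 2115.78.
Combined standard total = 1,105,100; weights = 0.0857, 0.1361, 0.1863, 0.2178, 0.1493, 0.2248.
The 2018 intake: 0.0857×144.70 + 0.1361×190.35 + 0.1863×708.20 + 0.2178×1146.20 + 0.1493×1974.87 + 0.2248×3563.49 = 1515.7590 per 100,000.
Cohort A: 0.0857×135.71 + 0.1361×213.09 + 0.1863×684.72 + 0.2178×994.63 + 0.1493×1712.61 + 0.2248×2115.78 = 1116.1272 per 100,000.
Ratio = 1515.7590 ÷ 1116.1272 = 1.35805.

1.358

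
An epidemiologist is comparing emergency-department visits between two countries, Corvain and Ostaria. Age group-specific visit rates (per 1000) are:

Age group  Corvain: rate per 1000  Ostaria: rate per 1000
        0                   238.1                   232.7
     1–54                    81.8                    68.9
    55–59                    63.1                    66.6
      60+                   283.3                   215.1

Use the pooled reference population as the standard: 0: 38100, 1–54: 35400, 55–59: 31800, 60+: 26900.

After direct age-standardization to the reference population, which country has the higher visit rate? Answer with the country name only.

Standard total = 132200; weights = 0.2882, 0.2678, 0.2405, 0.2035.
Corvain: 0.2882×238.1 + 0.2678×81.8 + 0.2405×63.1 + 0.2035×283.3 = 163.3486 per 1000.
Ostaria: 0.2882×232.7 + 0.2678×68.9 + 0.2405×66.6 + 0.2035×215.1 = 145.3026 per 1000.

Corvain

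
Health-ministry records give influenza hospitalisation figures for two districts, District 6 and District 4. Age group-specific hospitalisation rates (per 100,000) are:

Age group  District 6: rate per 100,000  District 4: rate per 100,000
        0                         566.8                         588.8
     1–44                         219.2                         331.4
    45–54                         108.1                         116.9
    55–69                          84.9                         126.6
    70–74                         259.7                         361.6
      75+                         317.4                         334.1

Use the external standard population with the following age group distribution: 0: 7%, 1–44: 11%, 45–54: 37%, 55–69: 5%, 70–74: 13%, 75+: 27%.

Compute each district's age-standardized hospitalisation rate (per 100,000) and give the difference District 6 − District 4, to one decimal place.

-37.0

Standard weights: 0.07, 0.11, 0.37, 0.05, 0.13, 0.27.
District 6: 0.0700×566.8 + 0.1100×219.2 + 0.3700×108.1 + 0.0500×84.9 + 0.1300×259.7 + 0.2700×317.4 = 227.4890 per 100,000.
District 4: 0.0700×588.8 + 0.1100×331.4 + 0.3700×116.9 + 0.0500×126.6 + 0.1300×361.6 + 0.2700×334.1 = 264.4680 per 100,000.
Difference = 227.4890 − 264.4680 = -36.9790.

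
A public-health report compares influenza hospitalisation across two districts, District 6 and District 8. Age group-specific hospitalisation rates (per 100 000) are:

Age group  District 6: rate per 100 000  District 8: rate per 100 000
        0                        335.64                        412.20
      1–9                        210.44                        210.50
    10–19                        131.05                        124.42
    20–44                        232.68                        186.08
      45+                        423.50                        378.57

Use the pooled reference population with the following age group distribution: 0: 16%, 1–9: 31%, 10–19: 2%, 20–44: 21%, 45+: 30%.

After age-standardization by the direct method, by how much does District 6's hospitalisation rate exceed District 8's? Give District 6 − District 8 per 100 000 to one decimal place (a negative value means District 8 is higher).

11.1

Standard weights: 0.16, 0.31, 0.02, 0.21, 0.30.
District 6: 0.1600×335.64 + 0.3100×210.44 + 0.0200×131.05 + 0.2100×232.68 + 0.3000×423.50 = 297.4726 per 100 000.
District 8: 0.1600×412.20 + 0.3100×210.50 + 0.0200×124.42 + 0.2100×186.08 + 0.3000×378.57 = 286.3432 per 100 000.
Difference = 297.4726 − 286.3432 = 11.1294.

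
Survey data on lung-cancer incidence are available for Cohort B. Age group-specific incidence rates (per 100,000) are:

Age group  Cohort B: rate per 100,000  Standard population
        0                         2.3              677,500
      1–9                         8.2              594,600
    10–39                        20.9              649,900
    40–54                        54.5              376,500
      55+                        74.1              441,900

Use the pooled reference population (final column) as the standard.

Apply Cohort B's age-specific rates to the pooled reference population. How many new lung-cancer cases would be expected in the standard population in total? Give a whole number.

Expected new lung-cancer cases = Σ (standard pop × age-specific rate ÷ 100,000)
= 677,500×2.3/100,000 + 594,600×8.2/100,000 + 649,900×20.9/100,000 + 376,500×54.5/100,000 + 441,900×74.1/100,000
= 15.58 + 48.76 + 135.83 + 205.19 + 327.45 = 732.81.

733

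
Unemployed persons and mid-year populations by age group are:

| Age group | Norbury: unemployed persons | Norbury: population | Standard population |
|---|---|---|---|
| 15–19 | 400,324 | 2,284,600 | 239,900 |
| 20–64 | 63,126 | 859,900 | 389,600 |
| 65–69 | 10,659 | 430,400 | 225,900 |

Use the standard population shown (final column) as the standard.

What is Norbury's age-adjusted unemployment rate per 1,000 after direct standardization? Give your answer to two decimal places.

Age-specific rates per 1,000 for Norbury: 175.227, 73.411, 24.765.
Standard total = 855,400; weights = 0.2805, 0.4555, 0.2641.
Standardized rate: 0.2805×175.227 + 0.4555×73.411 + 0.2641×24.765 = 89.1190 per 1,000.

89.12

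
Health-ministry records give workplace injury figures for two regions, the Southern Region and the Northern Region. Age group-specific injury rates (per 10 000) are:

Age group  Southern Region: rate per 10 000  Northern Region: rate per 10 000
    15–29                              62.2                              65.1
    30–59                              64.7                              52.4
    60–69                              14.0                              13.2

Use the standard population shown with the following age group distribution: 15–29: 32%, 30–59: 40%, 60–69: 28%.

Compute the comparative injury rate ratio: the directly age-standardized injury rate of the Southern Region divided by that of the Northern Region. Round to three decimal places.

Standard weights: 0.32, 0.40, 0.28.
The Southern Region: 0.3200×62.2 + 0.4000×64.7 + 0.2800×14.0 = 49.7040 per 10 000.
The Northern Region: 0.3200×65.1 + 0.4000×52.4 + 0.2800×13.2 = 45.4880 per 10 000.
Ratio = 49.7040 ÷ 45.4880 = 1.09268.

1.093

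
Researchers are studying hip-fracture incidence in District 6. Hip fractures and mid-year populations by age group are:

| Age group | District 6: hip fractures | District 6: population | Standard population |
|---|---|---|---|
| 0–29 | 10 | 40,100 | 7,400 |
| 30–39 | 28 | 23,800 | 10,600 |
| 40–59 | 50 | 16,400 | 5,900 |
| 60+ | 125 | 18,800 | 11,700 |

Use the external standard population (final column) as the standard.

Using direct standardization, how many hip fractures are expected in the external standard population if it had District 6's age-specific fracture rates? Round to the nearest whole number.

110

Age-specific rates per 100,000 for District 6: 24.94, 117.65, 304.88, 664.89.
Expected hip fractures = Σ (standard pop × age-specific rate ÷ 100,000)
= 7,400×24.94/100,000 + 10,600×117.65/100,000 + 5,900×304.88/100,000 + 11,700×664.89/100,000
= 1.85 + 12.47 + 17.99 + 77.79 = 110.10.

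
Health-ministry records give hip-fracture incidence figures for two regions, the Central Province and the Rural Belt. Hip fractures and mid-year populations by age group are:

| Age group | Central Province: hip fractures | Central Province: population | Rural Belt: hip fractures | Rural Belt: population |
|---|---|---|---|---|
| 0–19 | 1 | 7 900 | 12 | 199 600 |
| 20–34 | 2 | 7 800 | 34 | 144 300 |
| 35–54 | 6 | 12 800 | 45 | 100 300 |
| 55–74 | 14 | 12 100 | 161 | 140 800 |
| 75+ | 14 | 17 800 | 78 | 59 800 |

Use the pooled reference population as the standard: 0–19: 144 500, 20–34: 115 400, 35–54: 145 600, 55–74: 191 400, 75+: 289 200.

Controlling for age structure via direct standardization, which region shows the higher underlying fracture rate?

Rural Belt

Age-specific rates per 100 000 for the Central Province: 12.66, 25.64, 46.88, 115.70, 78.65.
For the Rural Belt: 6.01, 23.56, 44.87, 114.35, 130.43.
Standard total = 886 100; weights = 0.1631, 0.1302, 0.1643, 0.2160, 0.3264.
The Central Province: 0.1631×12.66 + 0.1302×25.64 + 0.1643×46.88 + 0.2160×115.70 + 0.3264×78.65 = 63.7678 per 100 000.
The Rural Belt: 0.1631×6.01 + 0.1302×23.56 + 0.1643×44.87 + 0.2160×114.35 + 0.3264×130.43 = 78.6908 per 100 000.
The crude rates (63.36 vs 51.18) would put the Central Province higher, but that reflects its age composition; once standardized to a common age structure, the Rural Belt has the higher underlying rate.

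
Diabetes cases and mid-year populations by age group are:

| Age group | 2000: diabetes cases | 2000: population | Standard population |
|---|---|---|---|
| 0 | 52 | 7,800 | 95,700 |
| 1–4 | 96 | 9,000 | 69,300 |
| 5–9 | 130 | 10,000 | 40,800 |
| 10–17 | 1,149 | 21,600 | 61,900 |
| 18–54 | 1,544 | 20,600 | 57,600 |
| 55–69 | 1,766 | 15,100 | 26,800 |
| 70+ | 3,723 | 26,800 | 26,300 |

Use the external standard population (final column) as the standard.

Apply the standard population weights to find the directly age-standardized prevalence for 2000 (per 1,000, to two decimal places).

Age-specific rates per 1,000 for 2000: 6.667, 10.667, 13.000, 53.194, 74.951, 116.954, 138.918.
Standard total = 378,400; weights = 0.2529, 0.1831, 0.1078, 0.1636, 0.1522, 0.0708, 0.0695.
Standardized rate: 0.2529×6.667 + 0.1831×10.667 + 0.1078×13.000 + 0.1636×53.194 + 0.1522×74.951 + 0.0708×116.954 + 0.0695×138.918 = 43.0905 per 1,000.

43.09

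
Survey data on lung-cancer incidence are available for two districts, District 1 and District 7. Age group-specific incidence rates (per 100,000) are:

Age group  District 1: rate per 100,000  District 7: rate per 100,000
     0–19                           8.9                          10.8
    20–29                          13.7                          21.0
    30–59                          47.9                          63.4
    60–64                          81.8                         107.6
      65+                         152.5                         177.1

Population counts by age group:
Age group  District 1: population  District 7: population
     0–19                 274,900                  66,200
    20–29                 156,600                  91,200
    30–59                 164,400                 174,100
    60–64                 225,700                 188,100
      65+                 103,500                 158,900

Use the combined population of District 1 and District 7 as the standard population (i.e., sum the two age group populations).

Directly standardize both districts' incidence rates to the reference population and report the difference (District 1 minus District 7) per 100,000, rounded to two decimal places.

-15.49

Combined standard total = 1,603,600; weights = 0.2127, 0.1545, 0.2111, 0.2580, 0.1636.
District 1: 0.2127×8.9 + 0.1545×13.7 + 0.2111×47.9 + 0.2580×81.8 + 0.1636×152.5 = 60.1831 per 100,000.
District 7: 0.2127×10.8 + 0.1545×21.0 + 0.2111×63.4 + 0.2580×107.6 + 0.1636×177.1 = 75.6701 per 100,000.
Difference = 60.1831 − 75.6701 = -15.4869.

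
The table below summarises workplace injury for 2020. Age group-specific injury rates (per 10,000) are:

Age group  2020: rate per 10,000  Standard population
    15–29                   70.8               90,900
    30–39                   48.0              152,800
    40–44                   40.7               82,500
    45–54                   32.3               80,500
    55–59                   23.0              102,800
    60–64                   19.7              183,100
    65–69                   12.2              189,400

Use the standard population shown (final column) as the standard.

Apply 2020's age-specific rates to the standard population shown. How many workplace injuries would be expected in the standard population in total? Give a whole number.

Expected workplace injuries = Σ (standard pop × age-specific rate ÷ 10,000)
= 90,900×70.8/10,000 + 152,800×48.0/10,000 + 82,500×40.7/10,000 + 80,500×32.3/10,000 + 102,800×23.0/10,000 + 183,100×19.7/10,000 + 189,400×12.2/10,000
= 643.57 + 733.44 + 335.78 + 260.01 + 236.44 + 360.71 + 231.07 = 2801.02.

2801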